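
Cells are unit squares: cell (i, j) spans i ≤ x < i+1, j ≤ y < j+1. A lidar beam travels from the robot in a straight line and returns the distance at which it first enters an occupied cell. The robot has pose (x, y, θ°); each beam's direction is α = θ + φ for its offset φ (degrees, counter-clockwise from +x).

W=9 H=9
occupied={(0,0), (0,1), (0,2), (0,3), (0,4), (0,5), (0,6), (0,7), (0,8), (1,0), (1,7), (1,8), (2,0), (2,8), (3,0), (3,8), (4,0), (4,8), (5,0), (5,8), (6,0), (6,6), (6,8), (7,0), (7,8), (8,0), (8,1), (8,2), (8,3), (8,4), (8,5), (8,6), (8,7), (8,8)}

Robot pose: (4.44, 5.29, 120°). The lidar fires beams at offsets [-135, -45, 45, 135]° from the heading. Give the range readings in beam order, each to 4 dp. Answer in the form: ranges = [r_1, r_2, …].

beam 1: φ=-135°, α=345°
  dir = (cos 345°, sin 345°) = (0.9659, -0.2588); from cell (4,5)
  next x-line at t=0.5798, next y-line at t=1.1205; Δt_x=1.0353, Δt_y=3.8637
    x: enter (5,5) at t=0.5798
    y: enter (5,4) at t=1.1205
    x: enter (6,4) at t=1.6150
    x: enter (7,4) at t=2.6503
    x: enter (8,4) at t=3.6856 ← occupied
  → r_1 = 3.6856
beam 2: φ=-45°, α=75°
  dir = (cos 75°, sin 75°) = (0.2588, 0.9659); from cell (4,5)
  next x-line at t=2.1637, next y-line at t=0.7350; Δt_x=3.8637, Δt_y=1.0353
    y: enter (4,6) at t=0.7350
    y: enter (4,7) at t=1.7703
    x: enter (5,7) at t=2.1637
    y: enter (5,8) at t=2.8056 ← occupied
  → r_2 = 2.8056
beam 3: φ=45°, α=165°
  dir = (cos 165°, sin 165°) = (-0.9659, 0.2588); from cell (4,5)
  next x-line at t=0.4555, next y-line at t=2.7432; Δt_x=1.0353, Δt_y=3.8637
    x: enter (3,5) at t=0.4555
    x: enter (2,5) at t=1.4908
    x: enter (1,5) at t=2.5261
    y: enter (1,6) at t=2.7432
    x: enter (0,6) at t=3.5614 ← occupied
  → r_3 = 3.5614
beam 4: φ=135°, α=255°
  dir = (cos 255°, sin 255°) = (-0.2588, -0.9659); from cell (4,5)
  next x-line at t=1.7000, next y-line at t=0.3002; Δt_x=3.8637, Δt_y=1.0353
    y: enter (4,4) at t=0.3002
    y: enter (4,3) at t=1.3355
    x: enter (3,3) at t=1.7000
    y: enter (3,2) at t=2.3708
    y: enter (3,1) at t=3.4061
    y: enter (3,0) at t=4.4413 ← occupied
  → r_4 = 4.4413

ranges = [3.6856, 2.8056, 3.5614, 4.4413]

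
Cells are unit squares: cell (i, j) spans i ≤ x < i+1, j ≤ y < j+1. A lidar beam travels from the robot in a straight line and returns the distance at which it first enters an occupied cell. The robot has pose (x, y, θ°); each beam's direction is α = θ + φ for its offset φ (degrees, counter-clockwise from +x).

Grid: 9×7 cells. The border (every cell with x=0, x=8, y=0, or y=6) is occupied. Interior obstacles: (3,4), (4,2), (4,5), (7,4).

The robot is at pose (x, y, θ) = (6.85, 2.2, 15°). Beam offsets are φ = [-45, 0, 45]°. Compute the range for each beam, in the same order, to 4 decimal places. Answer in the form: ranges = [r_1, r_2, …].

ranges = [1.3279, 1.1906, 2.0785]

beam 1: φ=-45°, α=330°
  dir = (cos 330°, sin 330°) = (0.8660, -0.5000); from cell (6,2)
  next x-line at t=0.1732, next y-line at t=0.4000; Δt_x=1.1547, Δt_y=2.0000
    x: enter (7,2) at t=0.1732
    y: enter (7,1) at t=0.4000
    x: enter (8,1) at t=1.3279 ← occupied
  → r_1 = 1.3279
beam 2: φ=0°, α=15°
  dir = (cos 15°, sin 15°) = (0.9659, 0.2588); from cell (6,2)
  next x-line at t=0.1553, next y-line at t=3.0910; Δt_x=1.0353, Δt_y=3.8637
    x: enter (7,2) at t=0.1553
    x: enter (8,2) at t=1.1906 ← occupied
  → r_2 = 1.1906
beam 3: φ=45°, α=60°
  dir = (cos 60°, sin 60°) = (0.5000, 0.8660); from cell (6,2)
  next x-line at t=0.3000, next y-line at t=0.9238; Δt_x=2.0000, Δt_y=1.1547
    x: enter (7,2) at t=0.3000
    y: enter (7,3) at t=0.9238
    y: enter (7,4) at t=2.0785 ← occupied
  → r_3 = 2.0785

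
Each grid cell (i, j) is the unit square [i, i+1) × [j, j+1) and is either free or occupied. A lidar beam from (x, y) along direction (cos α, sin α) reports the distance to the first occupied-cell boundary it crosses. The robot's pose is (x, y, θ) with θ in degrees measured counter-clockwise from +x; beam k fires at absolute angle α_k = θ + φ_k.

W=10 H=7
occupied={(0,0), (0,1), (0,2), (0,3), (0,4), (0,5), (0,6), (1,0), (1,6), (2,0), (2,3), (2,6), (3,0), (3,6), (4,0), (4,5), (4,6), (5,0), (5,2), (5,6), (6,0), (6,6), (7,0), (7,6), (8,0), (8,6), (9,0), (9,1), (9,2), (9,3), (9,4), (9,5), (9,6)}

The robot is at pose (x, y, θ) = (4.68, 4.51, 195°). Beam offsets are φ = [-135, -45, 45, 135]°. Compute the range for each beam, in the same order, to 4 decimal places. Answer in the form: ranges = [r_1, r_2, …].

ranges = [0.5658, 2.9800, 4.0530, 4.9883]

beam 1: φ=-135°, α=60°
  d=(0.5000,0.8660)  start (4,4)  tX=0.6400 tY=0.5658  stride 1/|dx|=2.0000 1/|dy|=1.1547
    cross y-line → (4,5), t=0.5658 (wall)
  → r_1 = 0.5658
beam 2: φ=-45°, α=150°
  d=(-0.8660,0.5000)  start (4,4)  tX=0.7852 tY=0.9800  stride 1/|dx|=1.1547 1/|dy|=2.0000
    cross x-line → (3,4), t=0.7852
    cross y-line → (3,5), t=0.9800
    cross x-line → (2,5), t=1.9399
    cross y-line → (2,6), t=2.9800 (wall)
  → r_2 = 2.9800
beam 3: φ=45°, α=240°
  d=(-0.5000,-0.8660)  start (4,4)  tX=1.3600 tY=0.5889  stride 1/|dx|=2.0000 1/|dy|=1.1547
    cross y-line → (4,3), t=0.5889
    cross x-line → (3,3), t=1.3600
    cross y-line → (3,2), t=1.7436
    cross y-line → (3,1), t=2.8983
    cross x-line → (2,1), t=3.3600
    cross y-line → (2,0), t=4.0530 (wall)
  → r_3 = 4.0530
beam 4: φ=135°, α=330°
  d=(0.8660,-0.5000)  start (4,4)  tX=0.3695 tY=1.0200  stride 1/|dx|=1.1547 1/|dy|=2.0000
    cross x-line → (5,4), t=0.3695
    cross y-line → (5,3), t=1.0200
    cross x-line → (6,3), t=1.5242
    cross x-line → (7,3), t=2.6789
    cross y-line → (7,2), t=3.0200
    cross x-line → (8,2), t=3.8336
    cross x-line → (9,2), t=4.9883 (wall)
  → r_4 = 4.9883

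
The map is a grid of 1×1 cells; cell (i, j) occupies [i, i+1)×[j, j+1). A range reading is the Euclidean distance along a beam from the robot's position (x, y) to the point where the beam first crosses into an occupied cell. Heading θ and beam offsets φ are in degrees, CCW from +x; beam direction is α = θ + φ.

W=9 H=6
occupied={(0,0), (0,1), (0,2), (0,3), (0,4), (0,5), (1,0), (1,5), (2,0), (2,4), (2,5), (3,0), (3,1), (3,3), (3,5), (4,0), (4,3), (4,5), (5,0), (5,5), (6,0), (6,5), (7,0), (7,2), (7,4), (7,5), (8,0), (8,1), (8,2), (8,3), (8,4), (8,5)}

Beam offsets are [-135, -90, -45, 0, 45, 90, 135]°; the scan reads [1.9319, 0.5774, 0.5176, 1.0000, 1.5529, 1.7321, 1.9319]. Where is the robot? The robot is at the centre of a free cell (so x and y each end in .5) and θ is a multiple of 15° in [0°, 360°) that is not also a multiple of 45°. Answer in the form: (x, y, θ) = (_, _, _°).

Candidates: 22 free-cell centres × 16 headings = 352 poses. Raycast each; keep the one whose scan matches to 4 dp.
  (4.5, 4.5, 255°): beam 1 = 0.5774 ≠ 1.9319 ✗
  (4.5, 4.5, 240°): beam 1 = 0.5176 ≠ 1.9319 ✗
  (1.5, 2.5, 75°): beam 1 = 1.7321 ≠ 1.9319 ✗
  (4.5, 1.5, 345°): beam 1 = 0.5774 ≠ 1.9319 ✗
  …
  (1.5, 2.5, 240°): r_1=1.9319, r_2=0.5774, r_3=0.5176, r_4=1.0000, r_5=1.5529, r_6=1.7321, r_7=1.9319 — all match ✓
Only this pose fits every beam.

(x, y, θ) = (1.5, 2.5, 240°)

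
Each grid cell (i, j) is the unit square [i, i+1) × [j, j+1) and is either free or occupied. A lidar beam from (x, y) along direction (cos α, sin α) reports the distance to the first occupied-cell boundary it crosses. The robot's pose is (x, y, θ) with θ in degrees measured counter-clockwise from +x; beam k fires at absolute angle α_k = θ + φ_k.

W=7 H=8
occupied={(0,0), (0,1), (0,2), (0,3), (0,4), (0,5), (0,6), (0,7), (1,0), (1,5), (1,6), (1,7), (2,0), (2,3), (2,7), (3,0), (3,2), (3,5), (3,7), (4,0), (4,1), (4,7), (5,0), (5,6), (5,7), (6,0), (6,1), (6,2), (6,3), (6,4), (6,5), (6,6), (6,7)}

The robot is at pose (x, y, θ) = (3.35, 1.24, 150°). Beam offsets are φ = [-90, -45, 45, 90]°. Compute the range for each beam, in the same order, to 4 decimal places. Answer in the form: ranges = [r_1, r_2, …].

beam 1: φ=-90°, α=60°
  dir = (cos 60°, sin 60°) = (0.5000, 0.8660); from cell (3,1)
  next x-line at t=1.3000, next y-line at t=0.8776; Δt_x=2.0000, Δt_y=1.1547
    y: enter (3,2) at t=0.8776 ← occupied
  → r_1 = 0.8776
beam 2: φ=-45°, α=105°
  dir = (cos 105°, sin 105°) = (-0.2588, 0.9659); from cell (3,1)
  next x-line at t=1.3523, next y-line at t=0.7868; Δt_x=3.8637, Δt_y=1.0353
    y: enter (3,2) at t=0.7868 ← occupied
  → r_2 = 0.7868
beam 3: φ=45°, α=195°
  dir = (cos 195°, sin 195°) = (-0.9659, -0.2588); from cell (3,1)
  next x-line at t=0.3623, next y-line at t=0.9273; Δt_x=1.0353, Δt_y=3.8637
    x: enter (2,1) at t=0.3623
    y: enter (2,0) at t=0.9273 ← occupied
  → r_3 = 0.9273
beam 4: φ=90°, α=240°
  dir = (cos 240°, sin 240°) = (-0.5000, -0.8660); from cell (3,1)
  next x-line at t=0.7000, next y-line at t=0.2771; Δt_x=2.0000, Δt_y=1.1547
    y: enter (3,0) at t=0.2771 ← occupied
  → r_4 = 0.2771

ranges = [0.8776, 0.7868, 0.9273, 0.2771]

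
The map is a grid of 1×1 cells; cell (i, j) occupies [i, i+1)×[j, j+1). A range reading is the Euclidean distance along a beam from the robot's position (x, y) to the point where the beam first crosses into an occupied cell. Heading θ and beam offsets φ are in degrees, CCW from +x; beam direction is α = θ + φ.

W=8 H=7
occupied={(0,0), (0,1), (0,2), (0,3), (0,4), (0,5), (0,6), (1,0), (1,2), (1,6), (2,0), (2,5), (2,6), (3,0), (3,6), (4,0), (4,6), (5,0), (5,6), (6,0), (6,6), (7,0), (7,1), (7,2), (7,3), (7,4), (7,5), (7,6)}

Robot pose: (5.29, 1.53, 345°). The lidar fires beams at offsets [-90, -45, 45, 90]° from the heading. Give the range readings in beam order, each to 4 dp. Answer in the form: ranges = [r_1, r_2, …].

ranges = [0.5487, 0.6120, 1.9745, 4.6277]

beam 1: φ=-90°, α=255°
  dir = (cos 255°, sin 255°) = (-0.2588, -0.9659); from cell (5,1)
  next x-line at t=1.1205, next y-line at t=0.5487; Δt_x=3.8637, Δt_y=1.0353
    y: enter (5,0) at t=0.5487 ← occupied
  → r_1 = 0.5487
beam 2: φ=-45°, α=300°
  dir = (cos 300°, sin 300°) = (0.5000, -0.8660); from cell (5,1)
  next x-line at t=1.4200, next y-line at t=0.6120; Δt_x=2.0000, Δt_y=1.1547
    y: enter (5,0) at t=0.6120 ← occupied
  → r_2 = 0.6120
beam 3: φ=45°, α=30°
  dir = (cos 30°, sin 30°) = (0.8660, 0.5000); from cell (5,1)
  next x-line at t=0.8198, next y-line at t=0.9400; Δt_x=1.1547, Δt_y=2.0000
    x: enter (6,1) at t=0.8198
    y: enter (6,2) at t=0.9400
    x: enter (7,2) at t=1.9745 ← occupied
  → r_3 = 1.9745
beam 4: φ=90°, α=75°
  dir = (cos 75°, sin 75°) = (0.2588, 0.9659); from cell (5,1)
  next x-line at t=2.7432, next y-line at t=0.4866; Δt_x=3.8637, Δt_y=1.0353
    y: enter (5,2) at t=0.4866
    y: enter (5,3) at t=1.5219
    y: enter (5,4) at t=2.5571
    x: enter (6,4) at t=2.7432
    y: enter (6,5) at t=3.5924
    y: enter (6,6) at t=4.6277 ← occupied
  → r_4 = 4.6277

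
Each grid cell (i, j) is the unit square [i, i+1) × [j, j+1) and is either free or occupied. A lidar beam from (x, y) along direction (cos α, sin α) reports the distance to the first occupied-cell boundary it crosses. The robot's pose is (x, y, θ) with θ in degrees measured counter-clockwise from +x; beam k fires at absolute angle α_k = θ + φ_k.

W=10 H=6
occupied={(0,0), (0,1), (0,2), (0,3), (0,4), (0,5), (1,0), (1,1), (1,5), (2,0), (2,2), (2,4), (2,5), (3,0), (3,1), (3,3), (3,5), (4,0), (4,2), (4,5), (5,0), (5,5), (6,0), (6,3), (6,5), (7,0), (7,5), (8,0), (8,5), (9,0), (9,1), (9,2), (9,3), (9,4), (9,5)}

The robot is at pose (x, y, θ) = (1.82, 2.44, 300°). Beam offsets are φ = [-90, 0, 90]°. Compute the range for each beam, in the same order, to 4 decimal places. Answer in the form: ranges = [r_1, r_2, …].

ranges = [0.8800, 0.3600, 0.2078]

beam 1: φ=-90°, α=210°
  d=(-0.8660,-0.5000)  start (1,2)  tX=0.9469 tY=0.8800  stride 1/|dx|=1.1547 1/|dy|=2.0000
    cross y-line → (1,1), t=0.8800 (wall)
  → r_1 = 0.8800
beam 2: φ=0°, α=300°
  d=(0.5000,-0.8660)  start (1,2)  tX=0.3600 tY=0.5081  stride 1/|dx|=2.0000 1/|dy|=1.1547
    cross x-line → (2,2), t=0.3600 (wall)
  → r_2 = 0.3600
beam 3: φ=90°, α=30°
  d=(0.8660,0.5000)  start (1,2)  tX=0.2078 tY=1.1200  stride 1/|dx|=1.1547 1/|dy|=2.0000
    cross x-line → (2,2), t=0.2078 (wall)
  → r_3 = 0.2078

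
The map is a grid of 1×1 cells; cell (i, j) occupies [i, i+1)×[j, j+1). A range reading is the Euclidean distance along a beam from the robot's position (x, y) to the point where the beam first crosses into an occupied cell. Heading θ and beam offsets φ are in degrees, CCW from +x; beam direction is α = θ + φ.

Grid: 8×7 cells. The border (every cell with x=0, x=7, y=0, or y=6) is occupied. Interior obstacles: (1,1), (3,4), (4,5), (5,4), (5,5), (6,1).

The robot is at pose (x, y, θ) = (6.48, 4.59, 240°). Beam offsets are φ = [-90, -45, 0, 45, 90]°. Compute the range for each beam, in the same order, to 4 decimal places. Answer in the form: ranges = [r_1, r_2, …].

beam 1: φ=-90°, α=150°
  cosα=-0.8660 sinα=0.5000 | (6,4) | tMaxX 0.5543 tMaxY 0.8200 | tΔX 1.1547 tΔY 2.0000
    t=0.5543 [x] (5,4) — stop
  → r_1 = 0.5543
beam 2: φ=-45°, α=195°
  cosα=-0.9659 sinα=-0.2588 | (6,4) | tMaxX 0.4969 tMaxY 2.2796 | tΔX 1.0353 tΔY 3.8637
    t=0.4969 [x] (5,4) — stop
  → r_2 = 0.4969
beam 3: φ=0°, α=240°
  cosα=-0.5000 sinα=-0.8660 | (6,4) | tMaxX 0.9600 tMaxY 0.6813 | tΔX 2.0000 tΔY 1.1547
    t=0.6813 [y] (6,3)
    t=0.9600 [x] (5,3)
    t=1.8360 [y] (5,2)
    t=2.9600 [x] (4,2)
    t=2.9907 [y] (4,1)
    t=4.1454 [y] (4,0) — stop
  → r_3 = 4.1454
beam 4: φ=45°, α=285°
  cosα=0.2588 sinα=-0.9659 | (6,4) | tMaxX 2.0091 tMaxY 0.6108 | tΔX 3.8637 tΔY 1.0353
    t=0.6108 [y] (6,3)
    t=1.6461 [y] (6,2)
    t=2.0091 [x] (7,2) — stop
  → r_4 = 2.0091
beam 5: φ=90°, α=330°
  cosα=0.8660 sinα=-0.5000 | (6,4) | tMaxX 0.6004 tMaxY 1.1800 | tΔX 1.1547 tΔY 2.0000
    t=0.6004 [x] (7,4) — stop
  → r_5 = 0.6004

ranges = [0.5543, 0.4969, 4.1454, 2.0091, 0.6004]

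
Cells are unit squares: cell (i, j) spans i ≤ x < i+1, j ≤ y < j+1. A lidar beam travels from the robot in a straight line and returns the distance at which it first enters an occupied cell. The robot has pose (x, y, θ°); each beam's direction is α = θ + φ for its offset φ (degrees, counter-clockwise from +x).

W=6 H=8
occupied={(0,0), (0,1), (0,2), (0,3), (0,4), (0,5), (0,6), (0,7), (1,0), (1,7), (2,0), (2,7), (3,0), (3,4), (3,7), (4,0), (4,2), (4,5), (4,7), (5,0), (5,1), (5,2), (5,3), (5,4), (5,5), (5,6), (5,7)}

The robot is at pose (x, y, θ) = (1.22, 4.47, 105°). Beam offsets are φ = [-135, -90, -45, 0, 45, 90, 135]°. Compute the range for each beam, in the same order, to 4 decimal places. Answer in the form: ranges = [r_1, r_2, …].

ranges = [3.2101, 1.8428, 2.9214, 0.8500, 0.2540, 0.2278, 0.4400]

beam 1: φ=-135°, α=330°
  d=(0.8660,-0.5000)  start (1,4)  tX=0.9007 tY=0.9400  stride 1/|dx|=1.1547 1/|dy|=2.0000
    cross x-line → (2,4), t=0.9007
    cross y-line → (2,3), t=0.9400
    cross x-line → (3,3), t=2.0554
    cross y-line → (3,2), t=2.9400
    cross x-line → (4,2), t=3.2101 (wall)
  → r_1 = 3.2101
beam 2: φ=-90°, α=15°
  d=(0.9659,0.2588)  start (1,4)  tX=0.8075 tY=2.0478  stride 1/|dx|=1.0353 1/|dy|=3.8637
    cross x-line → (2,4), t=0.8075
    cross x-line → (3,4), t=1.8428 (wall)
  → r_2 = 1.8428
beam 3: φ=-45°, α=60°
  d=(0.5000,0.8660)  start (1,4)  tX=1.5600 tY=0.6120  stride 1/|dx|=2.0000 1/|dy|=1.1547
    cross y-line → (1,5), t=0.6120
    cross x-line → (2,5), t=1.5600
    cross y-line → (2,6), t=1.7667
    cross y-line → (2,7), t=2.9214 (wall)
  → r_3 = 2.9214
beam 4: φ=0°, α=105°
  d=(-0.2588,0.9659)  start (1,4)  tX=0.8500 tY=0.5487  stride 1/|dx|=3.8637 1/|dy|=1.0353
    cross y-line → (1,5), t=0.5487
    cross x-line → (0,5), t=0.8500 (wall)
  → r_4 = 0.8500
beam 5: φ=45°, α=150°
  d=(-0.8660,0.5000)  start (1,4)  tX=0.2540 tY=1.0600  stride 1/|dx|=1.1547 1/|dy|=2.0000
    cross x-line → (0,4), t=0.2540 (wall)
  → r_5 = 0.2540
beam 6: φ=90°, α=195°
  d=(-0.9659,-0.2588)  start (1,4)  tX=0.2278 tY=1.8159  stride 1/|dx|=1.0353 1/|dy|=3.8637
    cross x-line → (0,4), t=0.2278 (wall)
  → r_6 = 0.2278
beam 7: φ=135°, α=240°
  d=(-0.5000,-0.8660)  start (1,4)  tX=0.4400 tY=0.5427  stride 1/|dx|=2.0000 1/|dy|=1.1547
    cross x-line → (0,4), t=0.4400 (wall)
  → r_7 = 0.4400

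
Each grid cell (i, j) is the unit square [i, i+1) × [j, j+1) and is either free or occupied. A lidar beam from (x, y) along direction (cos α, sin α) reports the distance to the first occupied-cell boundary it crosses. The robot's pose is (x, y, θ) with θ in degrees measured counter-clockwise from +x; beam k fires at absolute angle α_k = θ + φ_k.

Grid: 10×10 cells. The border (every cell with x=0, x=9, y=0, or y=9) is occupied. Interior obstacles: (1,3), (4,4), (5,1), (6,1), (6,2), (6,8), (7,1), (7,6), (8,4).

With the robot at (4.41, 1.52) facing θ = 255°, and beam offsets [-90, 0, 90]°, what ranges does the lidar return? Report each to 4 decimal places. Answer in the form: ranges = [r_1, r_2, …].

ranges = [3.5303, 0.5383, 0.6108]

beam 1: φ=-90°, α=165°
  d=(-0.9659,0.2588)  start (4,1)  tX=0.4245 tY=1.8546  stride 1/|dx|=1.0353 1/|dy|=3.8637
    cross x-line → (3,1), t=0.4245
    cross x-line → (2,1), t=1.4597
    cross y-line → (2,2), t=1.8546
    cross x-line → (1,2), t=2.4950
    cross x-line → (0,2), t=3.5303 (wall)
  → r_1 = 3.5303
beam 2: φ=0°, α=255°
  d=(-0.2588,-0.9659)  start (4,1)  tX=1.5841 tY=0.5383  stride 1/|dx|=3.8637 1/|dy|=1.0353
    cross y-line → (4,0), t=0.5383 (wall)
  → r_2 = 0.5383
beam 3: φ=90°, α=345°
  d=(0.9659,-0.2588)  start (4,1)  tX=0.6108 tY=2.0091  stride 1/|dx|=1.0353 1/|dy|=3.8637
    cross x-line → (5,1), t=0.6108 (wall)
  → r_3 = 0.6108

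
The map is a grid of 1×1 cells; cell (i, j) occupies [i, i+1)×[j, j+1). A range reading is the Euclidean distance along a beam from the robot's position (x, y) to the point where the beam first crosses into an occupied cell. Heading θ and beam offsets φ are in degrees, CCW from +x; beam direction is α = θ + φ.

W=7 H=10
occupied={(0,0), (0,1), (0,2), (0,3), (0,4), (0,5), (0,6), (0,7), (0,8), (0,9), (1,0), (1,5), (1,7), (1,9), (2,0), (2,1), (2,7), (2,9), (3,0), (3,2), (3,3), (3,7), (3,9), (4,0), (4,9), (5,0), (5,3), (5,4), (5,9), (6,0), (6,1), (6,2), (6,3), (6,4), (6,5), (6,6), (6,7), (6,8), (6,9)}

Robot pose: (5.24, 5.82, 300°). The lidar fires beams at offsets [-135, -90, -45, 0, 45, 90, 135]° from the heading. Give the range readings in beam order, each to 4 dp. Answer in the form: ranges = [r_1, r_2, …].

ranges = [4.3896, 4.8959, 0.8489, 0.9469, 0.7868, 0.8776, 2.9364]

beam 1: φ=-135°, α=165°
  direction (-0.9659, 0.2588); cell (5,5); t to first gridline: x 0.2485, y 0.6955 (then +1.0353 / +3.8637)
    (4,5) via x @ 0.2485
    (4,6) via y @ 0.6955
    (3,6) via x @ 1.2837
    (2,6) via x @ 2.3190
    (1,6) via x @ 3.3543
    (0,6) via x @ 4.3896  # hit
  → r_1 = 4.3896
beam 2: φ=-90°, α=210°
  direction (-0.8660, -0.5000); cell (5,5); t to first gridline: x 0.2771, y 1.6400 (then +1.1547 / +2.0000)
    (4,5) via x @ 0.2771
    (3,5) via x @ 1.4318
    (3,4) via y @ 1.6400
    (2,4) via x @ 2.5865
    (2,3) via y @ 3.6400
    (1,3) via x @ 3.7412
    (0,3) via x @ 4.8959  # hit
  → r_2 = 4.8959
beam 3: φ=-45°, α=255°
  direction (-0.2588, -0.9659); cell (5,5); t to first gridline: x 0.9273, y 0.8489 (then +3.8637 / +1.0353)
    (5,4) via y @ 0.8489  # hit
  → r_3 = 0.8489
beam 4: φ=0°, α=300°
  direction (0.5000, -0.8660); cell (5,5); t to first gridline: x 1.5200, y 0.9469 (then +2.0000 / +1.1547)
    (5,4) via y @ 0.9469  # hit
  → r_4 = 0.9469
beam 5: φ=45°, α=345°
  direction (0.9659, -0.2588); cell (5,5); t to first gridline: x 0.7868, y 3.1682 (then +1.0353 / +3.8637)
    (6,5) via x @ 0.7868  # hit
  → r_5 = 0.7868
beam 6: φ=90°, α=30°
  direction (0.8660, 0.5000); cell (5,5); t to first gridline: x 0.8776, y 0.3600 (then +1.1547 / +2.0000)
    (5,6) via y @ 0.3600
    (6,6) via x @ 0.8776  # hit
  → r_6 = 0.8776
beam 7: φ=135°, α=75°
  direction (0.2588, 0.9659); cell (5,5); t to first gridline: x 2.9364, y 0.1863 (then +3.8637 / +1.0353)
    (5,6) via y @ 0.1863
    (5,7) via y @ 1.2216
    (5,8) via y @ 2.2569
    (6,8) via x @ 2.9364  # hit
  → r_7 = 2.9364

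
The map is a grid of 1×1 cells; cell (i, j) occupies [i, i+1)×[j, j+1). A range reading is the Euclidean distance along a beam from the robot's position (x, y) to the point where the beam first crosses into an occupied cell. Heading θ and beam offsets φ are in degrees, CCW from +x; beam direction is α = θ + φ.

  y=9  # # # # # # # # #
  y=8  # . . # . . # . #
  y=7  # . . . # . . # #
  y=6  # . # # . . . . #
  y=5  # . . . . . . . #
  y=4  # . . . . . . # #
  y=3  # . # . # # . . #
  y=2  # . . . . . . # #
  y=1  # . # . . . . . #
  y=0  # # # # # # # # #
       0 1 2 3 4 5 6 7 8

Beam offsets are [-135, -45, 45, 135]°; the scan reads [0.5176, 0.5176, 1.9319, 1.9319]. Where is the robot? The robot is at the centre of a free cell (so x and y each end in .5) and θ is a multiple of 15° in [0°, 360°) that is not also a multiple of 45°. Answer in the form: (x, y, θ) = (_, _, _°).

Enumerate (i+0.5, j+0.5, θ) over the 44 free cells and 16 admissible headings. For each, cast all 4 beams and compare to the given ranges.
  (7.5, 6.5, 255°): beam 1 = 0.5774 ≠ 0.5176 ✗
  (3.5, 2.5, 150°): beam 1 = 1.9319 ≠ 0.5176 ✗
  (2.5, 4.5, 210°): beam 1 = 1.5529 ≠ 0.5176 ✗
  (3.5, 3.5, 120°): beam 2 = 3.6235 ≠ 0.5176 ✗
  (1.5, 7.5, 15°): beam 1 = 1.0000 ≠ 0.5176 ✗
  …
  (3.5, 1.5, 300°): r_1=0.5176, r_2=0.5176, r_3=1.9319, r_4=1.9319 — all match ✓
No second candidate reproduces the full scan.

(x, y, θ) = (3.5, 1.5, 300°)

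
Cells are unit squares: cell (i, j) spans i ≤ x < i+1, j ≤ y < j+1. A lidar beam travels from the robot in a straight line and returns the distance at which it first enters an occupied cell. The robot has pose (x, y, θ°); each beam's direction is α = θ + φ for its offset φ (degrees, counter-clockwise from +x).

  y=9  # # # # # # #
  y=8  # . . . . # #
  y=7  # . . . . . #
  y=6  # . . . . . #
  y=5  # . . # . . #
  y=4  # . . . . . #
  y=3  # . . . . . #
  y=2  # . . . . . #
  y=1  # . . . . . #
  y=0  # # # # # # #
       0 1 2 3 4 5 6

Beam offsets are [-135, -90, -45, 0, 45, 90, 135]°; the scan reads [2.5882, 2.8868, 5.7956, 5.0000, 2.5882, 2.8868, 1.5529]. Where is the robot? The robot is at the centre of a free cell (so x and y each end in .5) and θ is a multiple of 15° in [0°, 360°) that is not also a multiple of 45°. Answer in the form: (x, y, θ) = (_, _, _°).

(x, y, θ) = (3.5, 2.5, 120°)

The pose lattice has 38·16 = 608 candidates. Test each by forward raycasting.
  (5.5, 2.5, 255°): beam 1 = 3.0000 ≠ 2.5882 ✗
  (3.5, 4.5, 105°): beam 1 = 2.8868 ≠ 2.5882 ✗
  (3.5, 3.5, 330°): beam 3 = 2.5882 ≠ 5.7956 ✗
  (2.5, 7.5, 105°): beam 1 = 4.0415 ≠ 2.5882 ✗
  (5.5, 3.5, 30°): beam 2 = 1.0000 ≠ 2.8868 ✗
  …
  (3.5, 2.5, 120°): r_1=2.5882, r_2=2.8868, r_3=5.7956, r_4=5.0000, r_5=2.5882, r_6=2.8868, r_7=1.5529 — all match ✓
No second candidate reproduces the full scan.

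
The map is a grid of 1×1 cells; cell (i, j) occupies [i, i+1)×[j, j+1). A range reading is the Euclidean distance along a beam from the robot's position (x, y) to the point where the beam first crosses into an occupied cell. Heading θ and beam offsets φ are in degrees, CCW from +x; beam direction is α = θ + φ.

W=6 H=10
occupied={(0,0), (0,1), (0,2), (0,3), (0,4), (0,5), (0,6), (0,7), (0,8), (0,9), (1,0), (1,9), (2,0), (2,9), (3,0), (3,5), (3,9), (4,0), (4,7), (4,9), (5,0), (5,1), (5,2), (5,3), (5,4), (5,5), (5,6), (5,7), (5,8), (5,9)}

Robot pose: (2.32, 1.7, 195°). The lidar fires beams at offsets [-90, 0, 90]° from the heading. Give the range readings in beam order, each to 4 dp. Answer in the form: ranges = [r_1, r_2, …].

beam 1: φ=-90°, α=105°
  d=(-0.2588,0.9659)  start (2,1)  tX=1.2364 tY=0.3106  stride 1/|dx|=3.8637 1/|dy|=1.0353
    cross y-line → (2,2), t=0.3106
    cross x-line → (1,2), t=1.2364
    cross y-line → (1,3), t=1.3459
    cross y-line → (1,4), t=2.3811
    cross y-line → (1,5), t=3.4164
    cross y-line → (1,6), t=4.4517
    cross x-line → (0,6), t=5.1001 (wall)
  → r_1 = 5.1001
beam 2: φ=0°, α=195°
  d=(-0.9659,-0.2588)  start (2,1)  tX=0.3313 tY=2.7046  stride 1/|dx|=1.0353 1/|dy|=3.8637
    cross x-line → (1,1), t=0.3313
    cross x-line → (0,1), t=1.3666 (wall)
  → r_2 = 1.3666
beam 3: φ=90°, α=285°
  d=(0.2588,-0.9659)  start (2,1)  tX=2.6273 tY=0.7247  stride 1/|dx|=3.8637 1/|dy|=1.0353
    cross y-line → (2,0), t=0.7247 (wall)
  → r_3 = 0.7247

ranges = [5.1001, 1.3666, 0.7247]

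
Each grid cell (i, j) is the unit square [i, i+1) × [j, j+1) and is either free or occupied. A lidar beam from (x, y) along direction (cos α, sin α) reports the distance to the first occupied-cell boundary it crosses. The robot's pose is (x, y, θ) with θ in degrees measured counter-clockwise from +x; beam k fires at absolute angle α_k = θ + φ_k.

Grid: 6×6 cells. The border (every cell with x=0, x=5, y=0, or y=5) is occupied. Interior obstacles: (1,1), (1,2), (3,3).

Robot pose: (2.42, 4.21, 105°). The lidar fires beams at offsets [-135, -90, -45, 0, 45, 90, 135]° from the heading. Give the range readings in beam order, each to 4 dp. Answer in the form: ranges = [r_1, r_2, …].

beam 1: φ=-135°, α=330°
  direction (0.8660, -0.5000); cell (2,4); t to first gridline: x 0.6697, y 0.4200 (then +1.1547 / +2.0000)
    (2,3) via y @ 0.4200
    (3,3) via x @ 0.6697  # hit
  → r_1 = 0.6697
beam 2: φ=-90°, α=15°
  direction (0.9659, 0.2588); cell (2,4); t to first gridline: x 0.6005, y 3.0523 (then +1.0353 / +3.8637)
    (3,4) via x @ 0.6005
    (4,4) via x @ 1.6357
    (5,4) via x @ 2.6710  # hit
  → r_2 = 2.6710
beam 3: φ=-45°, α=60°
  direction (0.5000, 0.8660); cell (2,4); t to first gridline: x 1.1600, y 0.9122 (then +2.0000 / +1.1547)
    (2,5) via y @ 0.9122  # hit
  → r_3 = 0.9122
beam 4: φ=0°, α=105°
  direction (-0.2588, 0.9659); cell (2,4); t to first gridline: x 1.6228, y 0.8179 (then +3.8637 / +1.0353)
    (2,5) via y @ 0.8179  # hit
  → r_4 = 0.8179
beam 5: φ=45°, α=150°
  direction (-0.8660, 0.5000); cell (2,4); t to first gridline: x 0.4850, y 1.5800 (then +1.1547 / +2.0000)
    (1,4) via x @ 0.4850
    (1,5) via y @ 1.5800  # hit
  → r_5 = 1.5800
beam 6: φ=90°, α=195°
  direction (-0.9659, -0.2588); cell (2,4); t to first gridline: x 0.4348, y 0.8114 (then +1.0353 / +3.8637)
    (1,4) via x @ 0.4348
    (1,3) via y @ 0.8114
    (0,3) via x @ 1.4701  # hit
  → r_6 = 1.4701
beam 7: φ=135°, α=240°
  direction (-0.5000, -0.8660); cell (2,4); t to first gridline: x 0.8400, y 0.2425 (then +2.0000 / +1.1547)
    (2,3) via y @ 0.2425
    (1,3) via x @ 0.8400
    (1,2) via y @ 1.3972  # hit
  → r_7 = 1.3972

ranges = [0.6697, 2.6710, 0.9122, 0.8179, 1.5800, 1.4701, 1.3972]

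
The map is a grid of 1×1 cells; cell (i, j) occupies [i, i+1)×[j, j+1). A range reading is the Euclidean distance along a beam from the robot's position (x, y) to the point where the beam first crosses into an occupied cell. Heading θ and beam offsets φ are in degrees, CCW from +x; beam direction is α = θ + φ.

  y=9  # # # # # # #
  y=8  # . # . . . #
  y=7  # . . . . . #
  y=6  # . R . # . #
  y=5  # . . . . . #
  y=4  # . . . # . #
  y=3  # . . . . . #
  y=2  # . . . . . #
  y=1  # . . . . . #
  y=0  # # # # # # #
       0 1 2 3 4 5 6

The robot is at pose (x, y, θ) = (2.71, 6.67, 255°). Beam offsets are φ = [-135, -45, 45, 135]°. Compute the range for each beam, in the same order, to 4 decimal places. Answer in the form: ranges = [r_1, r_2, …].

beam 1: φ=-135°, α=120°
  cosα=-0.5000 sinα=0.8660 | (2,6) | tMaxX 1.4200 tMaxY 0.3811 | tΔX 2.0000 tΔY 1.1547
    t=0.3811 [y] (2,7)
    t=1.4200 [x] (1,7)
    t=1.5358 [y] (1,8)
    t=2.6905 [y] (1,9) — stop
  → r_1 = 2.6905
beam 2: φ=-45°, α=210°
  cosα=-0.8660 sinα=-0.5000 | (2,6) | tMaxX 0.8198 tMaxY 1.3400 | tΔX 1.1547 tΔY 2.0000
    t=0.8198 [x] (1,6)
    t=1.3400 [y] (1,5)
    t=1.9745 [x] (0,5) — stop
  → r_2 = 1.9745
beam 3: φ=45°, α=300°
  cosα=0.5000 sinα=-0.8660 | (2,6) | tMaxX 0.5800 tMaxY 0.7736 | tΔX 2.0000 tΔY 1.1547
    t=0.5800 [x] (3,6)
    t=0.7736 [y] (3,5)
    t=1.9283 [y] (3,4)
    t=2.5800 [x] (4,4) — stop
  → r_3 = 2.5800
beam 4: φ=135°, α=30°
  cosα=0.8660 sinα=0.5000 | (2,6) | tMaxX 0.3349 tMaxY 0.6600 | tΔX 1.1547 tΔY 2.0000
    t=0.3349 [x] (3,6)
    t=0.6600 [y] (3,7)
    t=1.4896 [x] (4,7)
    t=2.6443 [x] (5,7)
    t=2.6600 [y] (5,8)
    t=3.7990 [x] (6,8) — stop
  → r_4 = 3.7990

ranges = [2.6905, 1.9745, 2.5800, 3.7990]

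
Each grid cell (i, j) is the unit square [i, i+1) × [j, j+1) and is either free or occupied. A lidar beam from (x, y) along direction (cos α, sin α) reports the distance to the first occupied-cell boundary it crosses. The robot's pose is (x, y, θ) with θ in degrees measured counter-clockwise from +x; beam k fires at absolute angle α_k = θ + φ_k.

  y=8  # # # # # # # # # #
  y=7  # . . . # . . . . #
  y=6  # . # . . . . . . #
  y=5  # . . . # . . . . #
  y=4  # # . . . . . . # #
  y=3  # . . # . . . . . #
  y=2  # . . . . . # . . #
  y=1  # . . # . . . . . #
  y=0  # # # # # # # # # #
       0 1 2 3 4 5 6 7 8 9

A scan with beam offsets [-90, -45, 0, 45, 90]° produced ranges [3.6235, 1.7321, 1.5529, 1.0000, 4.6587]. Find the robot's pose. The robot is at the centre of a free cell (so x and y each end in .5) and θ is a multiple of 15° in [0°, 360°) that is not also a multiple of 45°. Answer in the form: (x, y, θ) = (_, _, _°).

Candidates: 48 free-cell centres × 16 headings = 768 poses. Raycast each; keep the one whose scan matches to 4 dp.
  (2.5, 2.5, 120°): beam 1 = 1.0000 ≠ 3.6235 ✗
  (7.5, 3.5, 240°): beam 1 = 3.0000 ≠ 3.6235 ✗
  (6.5, 7.5, 255°): beam 1 = 1.5529 ≠ 3.6235 ✗
  (3.5, 7.5, 300°): beam 1 = 1.0000 ≠ 3.6235 ✗
  …
  (5.5, 6.5, 105°): r_1=3.6235, r_2=1.7321, r_3=1.5529, r_4=1.0000, r_5=4.6587 — all match ✓
Unique over the lattice → pose = (5.5, 6.5, 105°).

(x, y, θ) = (5.5, 6.5, 105°)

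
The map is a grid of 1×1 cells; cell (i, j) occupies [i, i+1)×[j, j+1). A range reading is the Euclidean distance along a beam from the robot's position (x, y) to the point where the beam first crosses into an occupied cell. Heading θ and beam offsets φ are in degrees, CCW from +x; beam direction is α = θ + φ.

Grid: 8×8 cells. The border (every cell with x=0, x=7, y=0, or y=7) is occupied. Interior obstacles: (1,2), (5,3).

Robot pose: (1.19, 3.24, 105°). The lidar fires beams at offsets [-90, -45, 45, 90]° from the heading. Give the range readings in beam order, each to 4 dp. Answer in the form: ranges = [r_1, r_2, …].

beam 1: φ=-90°, α=15°
  dir = (cos 15°, sin 15°) = (0.9659, 0.2588); from cell (1,3)
  next x-line at t=0.8386, next y-line at t=2.9364; Δt_x=1.0353, Δt_y=3.8637
    x: enter (2,3) at t=0.8386
    x: enter (3,3) at t=1.8738
    x: enter (4,3) at t=2.9091
    y: enter (4,4) at t=2.9364
    x: enter (5,4) at t=3.9444
    x: enter (6,4) at t=4.9797
    x: enter (7,4) at t=6.0150 ← occupied
  → r_1 = 6.0150
beam 2: φ=-45°, α=60°
  dir = (cos 60°, sin 60°) = (0.5000, 0.8660); from cell (1,3)
  next x-line at t=1.6200, next y-line at t=0.8776; Δt_x=2.0000, Δt_y=1.1547
    y: enter (1,4) at t=0.8776
    x: enter (2,4) at t=1.6200
    y: enter (2,5) at t=2.0323
    y: enter (2,6) at t=3.1870
    x: enter (3,6) at t=3.6200
    y: enter (3,7) at t=4.3417 ← occupied
  → r_2 = 4.3417
beam 3: φ=45°, α=150°
  dir = (cos 150°, sin 150°) = (-0.8660, 0.5000); from cell (1,3)
  next x-line at t=0.2194, next y-line at t=1.5200; Δt_x=1.1547, Δt_y=2.0000
    x: enter (0,3) at t=0.2194 ← occupied
  → r_3 = 0.2194
beam 4: φ=90°, α=195°
  dir = (cos 195°, sin 195°) = (-0.9659, -0.2588); from cell (1,3)
  next x-line at t=0.1967, next y-line at t=0.9273; Δt_x=1.0353, Δt_y=3.8637
    x: enter (0,3) at t=0.1967 ← occupied
  → r_4 = 0.1967

ranges = [6.0150, 4.3417, 0.2194, 0.1967]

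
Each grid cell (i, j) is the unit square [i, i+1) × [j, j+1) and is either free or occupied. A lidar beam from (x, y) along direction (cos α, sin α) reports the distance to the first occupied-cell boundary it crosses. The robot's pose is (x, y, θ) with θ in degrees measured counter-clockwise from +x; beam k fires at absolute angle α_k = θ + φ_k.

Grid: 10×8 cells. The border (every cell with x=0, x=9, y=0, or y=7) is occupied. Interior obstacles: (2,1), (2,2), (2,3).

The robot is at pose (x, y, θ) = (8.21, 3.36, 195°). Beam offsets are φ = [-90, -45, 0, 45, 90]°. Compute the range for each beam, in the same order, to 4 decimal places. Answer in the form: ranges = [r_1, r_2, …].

beam 1: φ=-90°, α=105°
  direction (-0.2588, 0.9659); cell (8,3); t to first gridline: x 0.8114, y 0.6626 (then +3.8637 / +1.0353)
    (8,4) via y @ 0.6626
    (7,4) via x @ 0.8114
    (7,5) via y @ 1.6979
    (7,6) via y @ 2.7331
    (7,7) via y @ 3.7684  # hit
  → r_1 = 3.7684
beam 2: φ=-45°, α=150°
  direction (-0.8660, 0.5000); cell (8,3); t to first gridline: x 0.2425, y 1.2800 (then +1.1547 / +2.0000)
    (7,3) via x @ 0.2425
    (7,4) via y @ 1.2800
    (6,4) via x @ 1.3972
    (5,4) via x @ 2.5519
    (5,5) via y @ 3.2800
    (4,5) via x @ 3.7066
    (3,5) via x @ 4.8613
    (3,6) via y @ 5.2800
    (2,6) via x @ 6.0160
    (1,6) via x @ 7.1707
    (1,7) via y @ 7.2800  # hit
  → r_2 = 7.2800
beam 3: φ=0°, α=195°
  direction (-0.9659, -0.2588); cell (8,3); t to first gridline: x 0.2174, y 1.3909 (then +1.0353 / +3.8637)
    (7,3) via x @ 0.2174
    (6,3) via x @ 1.2527
    (6,2) via y @ 1.3909
    (5,2) via x @ 2.2880
    (4,2) via x @ 3.3232
    (3,2) via x @ 4.3585
    (3,1) via y @ 5.2546
    (2,1) via x @ 5.3938  # hit
  → r_3 = 5.3938
beam 4: φ=45°, α=240°
  direction (-0.5000, -0.8660); cell (8,3); t to first gridline: x 0.4200, y 0.4157 (then +2.0000 / +1.1547)
    (8,2) via y @ 0.4157
    (7,2) via x @ 0.4200
    (7,1) via y @ 1.5704
    (6,1) via x @ 2.4200
    (6,0) via y @ 2.7251  # hit
  → r_4 = 2.7251
beam 5: φ=90°, α=285°
  direction (0.2588, -0.9659); cell (8,3); t to first gridline: x 3.0523, y 0.3727 (then +3.8637 / +1.0353)
    (8,2) via y @ 0.3727
    (8,1) via y @ 1.4080
    (8,0) via y @ 2.4433  # hit
  → r_5 = 2.4433

ranges = [3.7684, 7.2800, 5.3938, 2.7251, 2.4433]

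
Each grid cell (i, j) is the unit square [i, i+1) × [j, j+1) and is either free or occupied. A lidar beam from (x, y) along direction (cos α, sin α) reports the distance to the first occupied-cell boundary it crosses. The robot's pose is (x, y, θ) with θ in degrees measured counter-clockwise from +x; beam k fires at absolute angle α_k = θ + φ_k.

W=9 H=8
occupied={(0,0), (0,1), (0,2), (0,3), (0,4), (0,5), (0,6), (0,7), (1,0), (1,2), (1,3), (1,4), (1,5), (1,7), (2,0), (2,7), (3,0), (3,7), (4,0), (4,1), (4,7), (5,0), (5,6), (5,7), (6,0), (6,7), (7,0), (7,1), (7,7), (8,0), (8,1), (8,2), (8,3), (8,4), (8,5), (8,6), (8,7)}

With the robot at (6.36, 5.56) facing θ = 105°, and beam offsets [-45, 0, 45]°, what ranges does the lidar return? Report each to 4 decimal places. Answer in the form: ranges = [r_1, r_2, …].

beam 1: φ=-45°, α=60°
  cosα=0.5000 sinα=0.8660 | (6,5) | tMaxX 1.2800 tMaxY 0.5081 | tΔX 2.0000 tΔY 1.1547
    t=0.5081 [y] (6,6)
    t=1.2800 [x] (7,6)
    t=1.6628 [y] (7,7) — stop
  → r_1 = 1.6628
beam 2: φ=0°, α=105°
  cosα=-0.2588 sinα=0.9659 | (6,5) | tMaxX 1.3909 tMaxY 0.4555 | tΔX 3.8637 tΔY 1.0353
    t=0.4555 [y] (6,6)
    t=1.3909 [x] (5,6) — stop
  → r_2 = 1.3909
beam 3: φ=45°, α=150°
  cosα=-0.8660 sinα=0.5000 | (6,5) | tMaxX 0.4157 tMaxY 0.8800 | tΔX 1.1547 tΔY 2.0000
    t=0.4157 [x] (5,5)
    t=0.8800 [y] (5,6) — stop
  → r_3 = 0.8800

ranges = [1.6628, 1.3909, 0.8800]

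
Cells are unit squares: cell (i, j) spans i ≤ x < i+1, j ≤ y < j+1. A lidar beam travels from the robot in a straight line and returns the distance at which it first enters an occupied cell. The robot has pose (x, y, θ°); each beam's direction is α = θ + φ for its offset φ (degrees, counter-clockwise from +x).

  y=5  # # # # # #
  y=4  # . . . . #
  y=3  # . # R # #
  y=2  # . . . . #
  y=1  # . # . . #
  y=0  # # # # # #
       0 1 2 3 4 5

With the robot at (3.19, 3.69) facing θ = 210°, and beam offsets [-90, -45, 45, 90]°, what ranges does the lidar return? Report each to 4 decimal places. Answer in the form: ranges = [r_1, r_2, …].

ranges = [1.5127, 0.1967, 1.7496, 3.1061]

beam 1: φ=-90°, α=120°
  direction (-0.5000, 0.8660); cell (3,3); t to first gridline: x 0.3800, y 0.3580 (then +2.0000 / +1.1547)
    (3,4) via y @ 0.3580
    (2,4) via x @ 0.3800
    (2,5) via y @ 1.5127  # hit
  → r_1 = 1.5127
beam 2: φ=-45°, α=165°
  direction (-0.9659, 0.2588); cell (3,3); t to first gridline: x 0.1967, y 1.1977 (then +1.0353 / +3.8637)
    (2,3) via x @ 0.1967  # hit
  → r_2 = 0.1967
beam 3: φ=45°, α=255°
  direction (-0.2588, -0.9659); cell (3,3); t to first gridline: x 0.7341, y 0.7143 (then +3.8637 / +1.0353)
    (3,2) via y @ 0.7143
    (2,2) via x @ 0.7341
    (2,1) via y @ 1.7496  # hit
  → r_3 = 1.7496
beam 4: φ=90°, α=300°
  direction (0.5000, -0.8660); cell (3,3); t to first gridline: x 1.6200, y 0.7967 (then +2.0000 / +1.1547)
    (3,2) via y @ 0.7967
    (4,2) via x @ 1.6200
    (4,1) via y @ 1.9514
    (4,0) via y @ 3.1061  # hit
  → r_4 = 3.1061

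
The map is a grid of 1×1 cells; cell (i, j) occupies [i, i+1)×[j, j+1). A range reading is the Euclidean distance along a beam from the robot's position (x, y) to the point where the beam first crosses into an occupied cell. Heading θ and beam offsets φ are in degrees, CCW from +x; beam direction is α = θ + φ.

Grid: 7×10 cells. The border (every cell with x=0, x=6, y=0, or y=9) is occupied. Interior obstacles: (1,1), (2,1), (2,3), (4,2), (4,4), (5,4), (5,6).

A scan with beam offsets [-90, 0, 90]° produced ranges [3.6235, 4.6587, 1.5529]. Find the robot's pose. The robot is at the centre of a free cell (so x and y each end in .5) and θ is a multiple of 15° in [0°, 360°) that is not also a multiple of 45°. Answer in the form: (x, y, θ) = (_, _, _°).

(x, y, θ) = (1.5, 7.5, 15°)

Candidates: 33 free-cell centres × 16 headings = 528 poses. Raycast each; keep the one whose scan matches to 4 dp.
  (4.5, 7.5, 105°): beam 1 = 1.5529 ≠ 3.6235 ✗
  (1.5, 3.5, 105°): beam 1 = 0.5176 ≠ 3.6235 ✗
  (4.5, 1.5, 75°): beam 1 = 1.5529 ≠ 3.6235 ✗
  …
  (1.5, 7.5, 15°): r_1=3.6235, r_2=4.6587, r_3=1.5529 — all match ✓
No second candidate reproduces the full scan.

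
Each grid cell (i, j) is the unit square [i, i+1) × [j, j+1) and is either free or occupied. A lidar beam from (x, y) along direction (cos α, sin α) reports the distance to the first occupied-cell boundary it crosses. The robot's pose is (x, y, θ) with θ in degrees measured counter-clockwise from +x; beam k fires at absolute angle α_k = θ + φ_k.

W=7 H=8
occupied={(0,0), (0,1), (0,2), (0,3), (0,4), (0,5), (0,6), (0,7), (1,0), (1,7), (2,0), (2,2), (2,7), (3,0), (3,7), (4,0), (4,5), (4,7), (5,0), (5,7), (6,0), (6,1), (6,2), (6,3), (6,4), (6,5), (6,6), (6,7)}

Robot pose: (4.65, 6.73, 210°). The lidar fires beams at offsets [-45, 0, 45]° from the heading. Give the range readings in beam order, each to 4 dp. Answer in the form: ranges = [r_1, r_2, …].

ranges = [1.0432, 4.2147, 0.7558]

beam 1: φ=-45°, α=165°
  direction (-0.9659, 0.2588); cell (4,6); t to first gridline: x 0.6729, y 1.0432 (then +1.0353 / +3.8637)
    (3,6) via x @ 0.6729
    (3,7) via y @ 1.0432  # hit
  → r_1 = 1.0432
beam 2: φ=0°, α=210°
  direction (-0.8660, -0.5000); cell (4,6); t to first gridline: x 0.7506, y 1.4600 (then +1.1547 / +2.0000)
    (3,6) via x @ 0.7506
    (3,5) via y @ 1.4600
    (2,5) via x @ 1.9053
    (1,5) via x @ 3.0600
    (1,4) via y @ 3.4600
    (0,4) via x @ 4.2147  # hit
  → r_2 = 4.2147
beam 3: φ=45°, α=255°
  direction (-0.2588, -0.9659); cell (4,6); t to first gridline: x 2.5114, y 0.7558 (then +3.8637 / +1.0353)
    (4,5) via y @ 0.7558  # hit
  → r_3 = 0.7558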